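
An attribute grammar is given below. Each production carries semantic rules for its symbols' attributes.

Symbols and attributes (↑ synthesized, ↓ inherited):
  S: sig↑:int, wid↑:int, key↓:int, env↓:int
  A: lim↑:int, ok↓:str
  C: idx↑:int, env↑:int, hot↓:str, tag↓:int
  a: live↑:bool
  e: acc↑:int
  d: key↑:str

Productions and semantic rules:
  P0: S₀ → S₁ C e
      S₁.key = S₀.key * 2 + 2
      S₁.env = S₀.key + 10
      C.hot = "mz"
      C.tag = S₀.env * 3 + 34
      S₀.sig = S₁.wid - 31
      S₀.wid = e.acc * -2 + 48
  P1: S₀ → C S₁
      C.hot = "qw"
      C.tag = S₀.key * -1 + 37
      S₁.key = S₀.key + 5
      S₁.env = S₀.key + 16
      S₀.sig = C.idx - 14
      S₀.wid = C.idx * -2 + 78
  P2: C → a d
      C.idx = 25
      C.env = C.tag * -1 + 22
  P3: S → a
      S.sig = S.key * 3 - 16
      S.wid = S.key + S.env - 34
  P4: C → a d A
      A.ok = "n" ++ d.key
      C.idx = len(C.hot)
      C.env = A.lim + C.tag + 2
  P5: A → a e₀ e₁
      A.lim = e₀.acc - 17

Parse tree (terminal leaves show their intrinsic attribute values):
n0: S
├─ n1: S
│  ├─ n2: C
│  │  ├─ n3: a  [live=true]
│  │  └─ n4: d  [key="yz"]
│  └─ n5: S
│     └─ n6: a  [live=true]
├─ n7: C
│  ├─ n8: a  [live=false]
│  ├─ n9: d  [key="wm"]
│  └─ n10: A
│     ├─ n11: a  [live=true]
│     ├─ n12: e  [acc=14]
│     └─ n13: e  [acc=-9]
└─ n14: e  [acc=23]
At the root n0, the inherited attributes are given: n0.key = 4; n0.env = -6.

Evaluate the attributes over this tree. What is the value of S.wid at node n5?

7

1. n0.key = 4  [given at root]
2. n0.env = -6  [given at root]
3. n1.key = 10  [S₀.key * 2 + 2]
4. n1.env = 14  [S₀.key + 10]
5. n2.hot = "qw"  ["qw"]
6. n2.tag = 27  [S₀.key * -1 + 37]
7. n3.live = true  [terminal]
8. n4.key = "yz"  [terminal]
9. n2.idx = 25  [25]
10. n2.env = -5  [C.tag * -1 + 22]
11. n5.key = 15  [S₀.key + 5]
12. n5.env = 26  [S₀.key + 16]
13. n6.live = true  [terminal]
14. n5.sig = 29  [S.key * 3 - 16]
15. n5.wid = 7  [S.key + S.env - 34]
16. n1.sig = 11  [C.idx - 14]
17. n1.wid = 28  [C.idx * -2 + 78]
18. n7.hot = "mz"  ["mz"]
19. n7.tag = 16  [S₀.env * 3 + 34]
20. n8.live = false  [terminal]
21. n9.key = "wm"  [terminal]
22. n10.ok = "nwm"  ["n" ++ d.key]
23. n11.live = true  [terminal]
24. n12.acc = 14  [terminal]
25. n13.acc = -9  [terminal]
26. n10.lim = -3  [e₀.acc - 17]
27. n7.idx = 2  [len(C.hot)]
28. n7.env = 15  [A.lim + C.tag + 2]
29. n14.acc = 23  [terminal]
30. n0.sig = -3  [S₁.wid - 31]
31. n0.wid = 2  [e.acc * -2 + 48]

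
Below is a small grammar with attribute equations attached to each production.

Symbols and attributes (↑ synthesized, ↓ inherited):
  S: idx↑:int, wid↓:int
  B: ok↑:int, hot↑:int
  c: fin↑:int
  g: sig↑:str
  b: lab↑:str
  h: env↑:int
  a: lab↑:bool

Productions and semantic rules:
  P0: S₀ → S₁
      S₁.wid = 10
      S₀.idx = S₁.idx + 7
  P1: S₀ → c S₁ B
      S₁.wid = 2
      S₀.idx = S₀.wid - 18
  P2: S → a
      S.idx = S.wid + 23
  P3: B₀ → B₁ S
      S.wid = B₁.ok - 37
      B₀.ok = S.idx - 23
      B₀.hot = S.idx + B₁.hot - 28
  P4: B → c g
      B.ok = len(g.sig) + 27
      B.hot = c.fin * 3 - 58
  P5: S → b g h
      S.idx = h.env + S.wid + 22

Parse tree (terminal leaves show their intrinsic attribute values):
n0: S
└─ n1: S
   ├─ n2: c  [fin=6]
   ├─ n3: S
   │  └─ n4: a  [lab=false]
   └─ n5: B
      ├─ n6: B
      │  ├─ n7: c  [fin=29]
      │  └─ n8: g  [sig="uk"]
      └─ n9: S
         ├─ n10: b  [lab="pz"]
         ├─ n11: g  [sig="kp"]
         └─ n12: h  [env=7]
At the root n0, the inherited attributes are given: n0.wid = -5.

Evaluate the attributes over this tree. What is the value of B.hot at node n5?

22

1. n0.wid = -5  [given at root]
2. n1.wid = 10  [10]
3. n2.fin = 6  [terminal]
4. n3.wid = 2  [2]
5. n4.lab = false  [terminal]
6. n3.idx = 25  [S.wid + 23]
7. n7.fin = 29  [terminal]
8. n8.sig = "uk"  [terminal]
9. n6.ok = 29  [len(g.sig) + 27]
10. n6.hot = 29  [c.fin * 3 - 58]
11. n9.wid = -8  [B₁.ok - 37]
12. n10.lab = "pz"  [terminal]
13. n11.sig = "kp"  [terminal]
14. n12.env = 7  [terminal]
15. n9.idx = 21  [h.env + S.wid + 22]
16. n5.ok = -2  [S.idx - 23]
17. n5.hot = 22  [S.idx + B₁.hot - 28]
18. n1.idx = -8  [S₀.wid - 18]
19. n0.idx = -1  [S₁.idx + 7]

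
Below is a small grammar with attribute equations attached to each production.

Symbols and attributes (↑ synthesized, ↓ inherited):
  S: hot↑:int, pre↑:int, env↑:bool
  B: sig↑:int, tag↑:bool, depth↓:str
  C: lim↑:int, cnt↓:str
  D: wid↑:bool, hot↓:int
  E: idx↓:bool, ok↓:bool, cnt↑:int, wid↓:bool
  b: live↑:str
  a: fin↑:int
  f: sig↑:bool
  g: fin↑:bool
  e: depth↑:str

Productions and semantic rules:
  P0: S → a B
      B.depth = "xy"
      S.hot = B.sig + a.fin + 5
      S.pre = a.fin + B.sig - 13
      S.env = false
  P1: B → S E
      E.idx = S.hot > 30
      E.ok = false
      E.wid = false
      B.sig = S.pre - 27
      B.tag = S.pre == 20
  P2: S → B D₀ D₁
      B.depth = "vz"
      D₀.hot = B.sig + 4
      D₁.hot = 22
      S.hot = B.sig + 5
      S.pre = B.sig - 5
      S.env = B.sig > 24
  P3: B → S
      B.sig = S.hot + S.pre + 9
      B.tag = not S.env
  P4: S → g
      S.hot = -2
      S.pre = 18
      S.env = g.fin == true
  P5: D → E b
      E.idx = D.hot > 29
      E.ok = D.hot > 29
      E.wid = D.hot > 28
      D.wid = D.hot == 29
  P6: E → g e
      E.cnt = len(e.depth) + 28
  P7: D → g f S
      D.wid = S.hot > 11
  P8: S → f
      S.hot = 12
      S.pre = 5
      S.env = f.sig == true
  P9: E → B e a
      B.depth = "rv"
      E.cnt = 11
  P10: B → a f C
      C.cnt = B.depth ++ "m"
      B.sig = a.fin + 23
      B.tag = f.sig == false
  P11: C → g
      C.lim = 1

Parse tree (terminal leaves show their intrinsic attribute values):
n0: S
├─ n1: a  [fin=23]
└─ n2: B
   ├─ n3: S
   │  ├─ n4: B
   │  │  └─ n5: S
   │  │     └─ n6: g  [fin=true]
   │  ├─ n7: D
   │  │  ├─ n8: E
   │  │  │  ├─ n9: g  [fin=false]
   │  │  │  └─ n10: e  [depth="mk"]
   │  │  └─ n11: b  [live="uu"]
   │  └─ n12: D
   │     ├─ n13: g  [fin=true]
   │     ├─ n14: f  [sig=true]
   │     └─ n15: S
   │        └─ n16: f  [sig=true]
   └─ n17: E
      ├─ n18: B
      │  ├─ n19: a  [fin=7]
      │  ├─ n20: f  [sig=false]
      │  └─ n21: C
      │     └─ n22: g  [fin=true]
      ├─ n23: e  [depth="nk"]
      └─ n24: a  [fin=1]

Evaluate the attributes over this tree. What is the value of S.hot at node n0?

21

1. n1.fin = 23  [terminal]
2. n2.depth = "xy"  ["xy"]
3. n4.depth = "vz"  ["vz"]
4. n6.fin = true  [terminal]
5. n5.hot = -2  [-2]
6. n5.pre = 18  [18]
7. n5.env = true  [g.fin == true]
8. n4.sig = 25  [S.hot + S.pre + 9]
9. n4.tag = false  [not S.env]
10. n7.hot = 29  [B.sig + 4]
11. n8.idx = false  [D.hot > 29]
12. n8.ok = false  [D.hot > 29]
13. n8.wid = true  [D.hot > 28]
14. n9.fin = false  [terminal]
15. n10.depth = "mk"  [terminal]
16. n8.cnt = 30  [len(e.depth) + 28]
17. n11.live = "uu"  [terminal]
18. n7.wid = true  [D.hot == 29]
19. n12.hot = 22  [22]
20. n13.fin = true  [terminal]
21. n14.sig = true  [terminal]
22. n16.sig = true  [terminal]
23. n15.hot = 12  [12]
24. n15.pre = 5  [5]
25. n15.env = true  [f.sig == true]
26. n12.wid = true  [S.hot > 11]
27. n3.hot = 30  [B.sig + 5]
28. n3.pre = 20  [B.sig - 5]
29. n3.env = true  [B.sig > 24]
30. n17.idx = false  [S.hot > 30]
31. n17.ok = false  [false]
32. n17.wid = false  [false]
33. n18.depth = "rv"  ["rv"]
34. n19.fin = 7  [terminal]
35. n20.sig = false  [terminal]
36. n21.cnt = "rvm"  [B.depth ++ "m"]
37. n22.fin = true  [terminal]
38. n21.lim = 1  [1]
39. n18.sig = 30  [a.fin + 23]
40. n18.tag = true  [f.sig == false]
41. n23.depth = "nk"  [terminal]
42. n24.fin = 1  [terminal]
43. n17.cnt = 11  [11]
44. n2.sig = -7  [S.pre - 27]
45. n2.tag = true  [S.pre == 20]
46. n0.hot = 21  [B.sig + a.fin + 5]
47. n0.pre = 3  [a.fin + B.sig - 13]
48. n0.env = false  [false]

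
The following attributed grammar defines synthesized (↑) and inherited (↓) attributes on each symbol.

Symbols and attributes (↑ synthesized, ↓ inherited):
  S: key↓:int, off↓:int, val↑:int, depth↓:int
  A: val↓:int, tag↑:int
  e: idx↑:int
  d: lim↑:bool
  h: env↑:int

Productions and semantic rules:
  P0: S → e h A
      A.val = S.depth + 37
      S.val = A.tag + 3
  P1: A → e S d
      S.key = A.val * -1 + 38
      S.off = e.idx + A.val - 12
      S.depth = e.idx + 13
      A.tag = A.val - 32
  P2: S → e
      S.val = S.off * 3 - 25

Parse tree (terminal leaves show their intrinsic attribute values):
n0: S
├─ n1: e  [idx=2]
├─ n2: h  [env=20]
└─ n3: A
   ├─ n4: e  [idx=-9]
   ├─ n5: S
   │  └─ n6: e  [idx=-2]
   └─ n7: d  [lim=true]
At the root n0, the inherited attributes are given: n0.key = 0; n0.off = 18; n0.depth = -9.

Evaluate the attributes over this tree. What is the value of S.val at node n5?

1. n0.key = 0  [given at root]
2. n0.off = 18  [given at root]
3. n0.depth = -9  [given at root]
4. n1.idx = 2  [terminal]
5. n2.env = 20  [terminal]
6. n3.val = 28  [S.depth + 37]
7. n4.idx = -9  [terminal]
8. n5.key = 10  [A.val * -1 + 38]
9. n5.off = 7  [e.idx + A.val - 12]
10. n5.depth = 4  [e.idx + 13]
11. n6.idx = -2  [terminal]
12. n5.val = -4  [S.off * 3 - 25]
13. n7.lim = true  [terminal]
14. n3.tag = -4  [A.val - 32]
15. n0.val = -1  [A.tag + 3]

-4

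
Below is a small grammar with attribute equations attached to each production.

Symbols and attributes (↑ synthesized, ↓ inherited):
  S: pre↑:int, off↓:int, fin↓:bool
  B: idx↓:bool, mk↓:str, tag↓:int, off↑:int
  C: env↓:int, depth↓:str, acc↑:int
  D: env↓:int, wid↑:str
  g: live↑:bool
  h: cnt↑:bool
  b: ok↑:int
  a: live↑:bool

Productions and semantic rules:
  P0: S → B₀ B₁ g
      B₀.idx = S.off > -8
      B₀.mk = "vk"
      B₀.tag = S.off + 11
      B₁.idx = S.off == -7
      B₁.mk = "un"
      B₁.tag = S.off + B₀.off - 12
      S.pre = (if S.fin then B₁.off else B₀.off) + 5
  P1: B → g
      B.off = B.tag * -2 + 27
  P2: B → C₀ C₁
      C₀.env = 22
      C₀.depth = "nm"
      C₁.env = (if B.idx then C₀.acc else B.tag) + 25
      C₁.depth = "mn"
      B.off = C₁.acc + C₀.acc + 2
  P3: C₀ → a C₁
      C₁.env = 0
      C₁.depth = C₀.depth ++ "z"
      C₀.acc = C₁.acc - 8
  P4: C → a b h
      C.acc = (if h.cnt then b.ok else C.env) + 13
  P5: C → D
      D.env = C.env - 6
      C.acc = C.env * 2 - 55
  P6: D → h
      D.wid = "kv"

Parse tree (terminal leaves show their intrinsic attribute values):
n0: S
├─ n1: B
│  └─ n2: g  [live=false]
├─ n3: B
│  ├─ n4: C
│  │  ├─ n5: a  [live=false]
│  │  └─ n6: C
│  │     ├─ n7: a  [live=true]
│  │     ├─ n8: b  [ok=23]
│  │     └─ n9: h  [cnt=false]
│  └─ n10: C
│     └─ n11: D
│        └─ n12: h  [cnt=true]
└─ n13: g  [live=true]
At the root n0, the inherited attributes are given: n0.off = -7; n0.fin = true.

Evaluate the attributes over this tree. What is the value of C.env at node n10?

30

1. n0.off = -7  [given at root]
2. n0.fin = true  [given at root]
3. n1.idx = true  [S.off > -8]
4. n1.mk = "vk"  ["vk"]
5. n1.tag = 4  [S.off + 11]
6. n2.live = false  [terminal]
7. n1.off = 19  [B.tag * -2 + 27]
8. n3.idx = true  [S.off == -7]
9. n3.mk = "un"  ["un"]
10. n3.tag = 0  [S.off + B₀.off - 12]
11. n4.env = 22  [22]
12. n4.depth = "nm"  ["nm"]
13. n5.live = false  [terminal]
14. n6.env = 0  [0]
15. n6.depth = "nmz"  [C₀.depth ++ "z"]
16. n7.live = true  [terminal]
17. n8.ok = 23  [terminal]
18. n9.cnt = false  [terminal]
19. n6.acc = 13  [(if h.cnt then b.ok else C.env) + 13]
20. n4.acc = 5  [C₁.acc - 8]
21. n10.env = 30  [(if B.idx then C₀.acc else B.tag) + 25]
22. n10.depth = "mn"  ["mn"]
23. n11.env = 24  [C.env - 6]
24. n12.cnt = true  [terminal]
25. n11.wid = "kv"  ["kv"]
26. n10.acc = 5  [C.env * 2 - 55]
27. n3.off = 12  [C₁.acc + C₀.acc + 2]
28. n13.live = true  [terminal]
29. n0.pre = 17  [(if S.fin then B₁.off else B₀.off) + 5]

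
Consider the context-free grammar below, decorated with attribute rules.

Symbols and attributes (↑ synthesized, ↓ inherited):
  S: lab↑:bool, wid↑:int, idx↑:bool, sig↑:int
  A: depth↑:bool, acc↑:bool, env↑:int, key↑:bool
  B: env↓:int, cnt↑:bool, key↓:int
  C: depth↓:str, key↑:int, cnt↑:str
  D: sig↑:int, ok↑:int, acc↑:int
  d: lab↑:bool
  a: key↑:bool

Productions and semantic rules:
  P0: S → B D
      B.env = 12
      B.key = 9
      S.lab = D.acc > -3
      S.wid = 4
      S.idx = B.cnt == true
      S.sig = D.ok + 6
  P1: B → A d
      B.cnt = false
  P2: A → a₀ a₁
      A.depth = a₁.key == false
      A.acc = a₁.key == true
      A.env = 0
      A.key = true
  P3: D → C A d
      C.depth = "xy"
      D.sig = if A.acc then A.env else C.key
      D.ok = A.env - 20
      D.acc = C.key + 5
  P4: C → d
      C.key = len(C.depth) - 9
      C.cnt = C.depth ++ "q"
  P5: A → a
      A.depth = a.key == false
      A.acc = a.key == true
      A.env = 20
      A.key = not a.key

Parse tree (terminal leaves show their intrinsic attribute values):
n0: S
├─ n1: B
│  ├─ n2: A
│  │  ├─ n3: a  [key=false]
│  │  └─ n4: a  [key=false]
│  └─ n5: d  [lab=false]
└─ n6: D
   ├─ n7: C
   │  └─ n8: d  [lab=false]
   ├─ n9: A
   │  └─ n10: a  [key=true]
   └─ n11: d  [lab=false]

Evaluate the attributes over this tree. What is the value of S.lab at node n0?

1. n1.env = 12  [12]
2. n1.key = 9  [9]
3. n3.key = false  [terminal]
4. n4.key = false  [terminal]
5. n2.depth = true  [a₁.key == false]
6. n2.acc = false  [a₁.key == true]
7. n2.env = 0  [0]
8. n2.key = true  [true]
9. n5.lab = false  [terminal]
10. n1.cnt = false  [false]
11. n7.depth = "xy"  ["xy"]
12. n8.lab = false  [terminal]
13. n7.key = -7  [len(C.depth) - 9]
14. n7.cnt = "xyq"  [C.depth ++ "q"]
15. n10.key = true  [terminal]
16. n9.depth = false  [a.key == false]
17. n9.acc = true  [a.key == true]
18. n9.env = 20  [20]
19. n9.key = false  [not a.key]
20. n11.lab = false  [terminal]
21. n6.sig = 20  [if A.acc then A.env else C.key]
22. n6.ok = 0  [A.env - 20]
23. n6.acc = -2  [C.key + 5]
24. n0.lab = true  [D.acc > -3]
25. n0.wid = 4  [4]
26. n0.idx = false  [B.cnt == true]
27. n0.sig = 6  [D.ok + 6]

true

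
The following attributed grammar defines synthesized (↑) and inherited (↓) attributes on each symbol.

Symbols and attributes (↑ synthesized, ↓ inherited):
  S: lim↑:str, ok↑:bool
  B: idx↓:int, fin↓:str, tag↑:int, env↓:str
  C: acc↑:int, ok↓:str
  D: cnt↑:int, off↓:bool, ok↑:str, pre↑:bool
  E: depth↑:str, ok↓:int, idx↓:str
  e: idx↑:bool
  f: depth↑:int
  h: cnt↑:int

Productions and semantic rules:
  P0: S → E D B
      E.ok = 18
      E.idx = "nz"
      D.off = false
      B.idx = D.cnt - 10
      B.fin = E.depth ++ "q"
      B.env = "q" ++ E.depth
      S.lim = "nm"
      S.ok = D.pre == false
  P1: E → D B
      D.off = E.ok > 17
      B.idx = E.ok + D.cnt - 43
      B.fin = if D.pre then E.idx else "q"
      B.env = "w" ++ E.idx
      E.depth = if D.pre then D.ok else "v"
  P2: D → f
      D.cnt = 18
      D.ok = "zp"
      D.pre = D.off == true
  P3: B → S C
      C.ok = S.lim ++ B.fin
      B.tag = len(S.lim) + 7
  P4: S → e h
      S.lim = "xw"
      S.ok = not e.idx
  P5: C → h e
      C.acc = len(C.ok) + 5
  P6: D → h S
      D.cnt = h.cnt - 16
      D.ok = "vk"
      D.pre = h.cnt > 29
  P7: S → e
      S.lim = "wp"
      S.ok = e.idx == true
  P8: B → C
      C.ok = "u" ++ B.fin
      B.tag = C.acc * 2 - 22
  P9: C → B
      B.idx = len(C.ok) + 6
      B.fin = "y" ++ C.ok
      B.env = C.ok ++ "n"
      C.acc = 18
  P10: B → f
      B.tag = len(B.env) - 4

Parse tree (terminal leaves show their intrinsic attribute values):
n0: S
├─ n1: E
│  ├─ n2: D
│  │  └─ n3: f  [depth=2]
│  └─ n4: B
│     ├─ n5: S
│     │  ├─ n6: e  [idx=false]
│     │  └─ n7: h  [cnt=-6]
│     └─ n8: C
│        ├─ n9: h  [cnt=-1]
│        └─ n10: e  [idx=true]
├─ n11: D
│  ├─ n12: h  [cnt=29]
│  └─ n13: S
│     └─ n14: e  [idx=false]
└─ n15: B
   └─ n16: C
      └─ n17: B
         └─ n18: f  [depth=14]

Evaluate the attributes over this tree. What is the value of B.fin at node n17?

"yuzpq"

1. n1.ok = 18  [18]
2. n1.idx = "nz"  ["nz"]
3. n2.off = true  [E.ok > 17]
4. n3.depth = 2  [terminal]
5. n2.cnt = 18  [18]
6. n2.ok = "zp"  ["zp"]
7. n2.pre = true  [D.off == true]
8. n4.idx = -7  [E.ok + D.cnt - 43]
9. n4.fin = "nz"  [if D.pre then E.idx else "q"]
10. n4.env = "wnz"  ["w" ++ E.idx]
11. n6.idx = false  [terminal]
12. n7.cnt = -6  [terminal]
13. n5.lim = "xw"  ["xw"]
14. n5.ok = true  [not e.idx]
15. n8.ok = "xwnz"  [S.lim ++ B.fin]
16. n9.cnt = -1  [terminal]
17. n10.idx = true  [terminal]
18. n8.acc = 9  [len(C.ok) + 5]
19. n4.tag = 9  [len(S.lim) + 7]
20. n1.depth = "zp"  [if D.pre then D.ok else "v"]
21. n11.off = false  [false]
22. n12.cnt = 29  [terminal]
23. n14.idx = false  [terminal]
24. n13.lim = "wp"  ["wp"]
25. n13.ok = false  [e.idx == true]
26. n11.cnt = 13  [h.cnt - 16]
27. n11.ok = "vk"  ["vk"]
28. n11.pre = false  [h.cnt > 29]
29. n15.idx = 3  [D.cnt - 10]
30. n15.fin = "zpq"  [E.depth ++ "q"]
31. n15.env = "qzp"  ["q" ++ E.depth]
32. n16.ok = "uzpq"  ["u" ++ B.fin]
33. n17.idx = 10  [len(C.ok) + 6]
34. n17.fin = "yuzpq"  ["y" ++ C.ok]
35. n17.env = "uzpqn"  [C.ok ++ "n"]
36. n18.depth = 14  [terminal]
37. n17.tag = 1  [len(B.env) - 4]
38. n16.acc = 18  [18]
39. n15.tag = 14  [C.acc * 2 - 22]
40. n0.lim = "nm"  ["nm"]
41. n0.ok = true  [D.pre == false]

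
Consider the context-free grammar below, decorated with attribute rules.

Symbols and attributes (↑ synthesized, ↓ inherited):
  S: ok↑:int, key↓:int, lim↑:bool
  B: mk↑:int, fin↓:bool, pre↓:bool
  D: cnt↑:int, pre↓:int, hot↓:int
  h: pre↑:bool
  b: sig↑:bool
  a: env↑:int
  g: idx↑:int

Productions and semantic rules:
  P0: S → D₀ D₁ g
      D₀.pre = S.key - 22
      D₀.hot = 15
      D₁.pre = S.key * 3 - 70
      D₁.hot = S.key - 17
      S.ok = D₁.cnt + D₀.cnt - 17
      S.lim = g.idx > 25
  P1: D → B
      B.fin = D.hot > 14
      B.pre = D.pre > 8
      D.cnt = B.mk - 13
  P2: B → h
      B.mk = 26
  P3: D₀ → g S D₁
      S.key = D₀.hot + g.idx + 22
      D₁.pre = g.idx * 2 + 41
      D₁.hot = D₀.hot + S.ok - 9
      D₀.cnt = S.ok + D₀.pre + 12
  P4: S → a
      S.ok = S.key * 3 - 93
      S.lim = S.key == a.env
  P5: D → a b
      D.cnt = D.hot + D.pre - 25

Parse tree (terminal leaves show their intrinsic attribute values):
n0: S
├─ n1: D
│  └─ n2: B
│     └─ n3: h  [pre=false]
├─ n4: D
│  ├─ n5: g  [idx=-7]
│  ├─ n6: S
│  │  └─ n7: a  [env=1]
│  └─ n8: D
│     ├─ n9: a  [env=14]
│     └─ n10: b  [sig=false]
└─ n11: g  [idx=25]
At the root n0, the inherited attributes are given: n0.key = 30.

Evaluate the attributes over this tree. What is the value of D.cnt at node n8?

1. n0.key = 30  [given at root]
2. n1.pre = 8  [S.key - 22]
3. n1.hot = 15  [15]
4. n2.fin = true  [D.hot > 14]
5. n2.pre = false  [D.pre > 8]
6. n3.pre = false  [terminal]
7. n2.mk = 26  [26]
8. n1.cnt = 13  [B.mk - 13]
9. n4.pre = 20  [S.key * 3 - 70]
10. n4.hot = 13  [S.key - 17]
11. n5.idx = -7  [terminal]
12. n6.key = 28  [D₀.hot + g.idx + 22]
13. n7.env = 1  [terminal]
14. n6.ok = -9  [S.key * 3 - 93]
15. n6.lim = false  [S.key == a.env]
16. n8.pre = 27  [g.idx * 2 + 41]
17. n8.hot = -5  [D₀.hot + S.ok - 9]
18. n9.env = 14  [terminal]
19. n10.sig = false  [terminal]
20. n8.cnt = -3  [D.hot + D.pre - 25]
21. n4.cnt = 23  [S.ok + D₀.pre + 12]
22. n11.idx = 25  [terminal]
23. n0.ok = 19  [D₁.cnt + D₀.cnt - 17]
24. n0.lim = false  [g.idx > 25]

-3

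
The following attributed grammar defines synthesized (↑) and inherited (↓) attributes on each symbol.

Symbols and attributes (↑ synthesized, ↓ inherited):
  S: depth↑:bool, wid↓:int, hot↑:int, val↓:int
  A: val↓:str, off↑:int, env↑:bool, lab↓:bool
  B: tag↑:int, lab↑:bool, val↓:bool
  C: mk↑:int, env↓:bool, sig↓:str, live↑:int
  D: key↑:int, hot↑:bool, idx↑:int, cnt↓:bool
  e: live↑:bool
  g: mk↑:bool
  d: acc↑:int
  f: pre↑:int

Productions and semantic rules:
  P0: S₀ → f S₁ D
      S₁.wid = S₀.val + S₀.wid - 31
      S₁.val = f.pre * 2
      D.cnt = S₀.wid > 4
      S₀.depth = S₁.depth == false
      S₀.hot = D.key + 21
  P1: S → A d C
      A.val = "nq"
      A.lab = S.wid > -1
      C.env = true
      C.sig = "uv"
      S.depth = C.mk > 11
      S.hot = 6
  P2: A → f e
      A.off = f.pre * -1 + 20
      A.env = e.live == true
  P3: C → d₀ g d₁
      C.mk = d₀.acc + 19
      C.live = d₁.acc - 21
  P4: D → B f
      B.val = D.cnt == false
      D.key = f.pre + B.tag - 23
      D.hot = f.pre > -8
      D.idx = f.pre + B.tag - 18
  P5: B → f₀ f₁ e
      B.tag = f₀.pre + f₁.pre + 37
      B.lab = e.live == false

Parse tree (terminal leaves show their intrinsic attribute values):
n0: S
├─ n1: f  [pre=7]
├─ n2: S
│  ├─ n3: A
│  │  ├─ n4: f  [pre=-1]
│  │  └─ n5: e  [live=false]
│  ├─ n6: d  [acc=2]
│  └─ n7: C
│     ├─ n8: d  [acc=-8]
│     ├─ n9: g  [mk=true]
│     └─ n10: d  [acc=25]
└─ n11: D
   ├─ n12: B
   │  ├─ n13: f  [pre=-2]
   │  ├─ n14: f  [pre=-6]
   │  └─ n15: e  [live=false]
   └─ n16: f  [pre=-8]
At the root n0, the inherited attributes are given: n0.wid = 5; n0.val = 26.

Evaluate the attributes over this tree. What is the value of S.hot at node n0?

1. n0.wid = 5  [given at root]
2. n0.val = 26  [given at root]
3. n1.pre = 7  [terminal]
4. n2.wid = 0  [S₀.val + S₀.wid - 31]
5. n2.val = 14  [f.pre * 2]
6. n3.val = "nq"  ["nq"]
7. n3.lab = true  [S.wid > -1]
8. n4.pre = -1  [terminal]
9. n5.live = false  [terminal]
10. n3.off = 21  [f.pre * -1 + 20]
11. n3.env = false  [e.live == true]
12. n6.acc = 2  [terminal]
13. n7.env = true  [true]
14. n7.sig = "uv"  ["uv"]
15. n8.acc = -8  [terminal]
16. n9.mk = true  [terminal]
17. n10.acc = 25  [terminal]
18. n7.mk = 11  [d₀.acc + 19]
19. n7.live = 4  [d₁.acc - 21]
20. n2.depth = false  [C.mk > 11]
21. n2.hot = 6  [6]
22. n11.cnt = true  [S₀.wid > 4]
23. n12.val = false  [D.cnt == false]
24. n13.pre = -2  [terminal]
25. n14.pre = -6  [terminal]
26. n15.live = false  [terminal]
27. n12.tag = 29  [f₀.pre + f₁.pre + 37]
28. n12.lab = true  [e.live == false]
29. n16.pre = -8  [terminal]
30. n11.key = -2  [f.pre + B.tag - 23]
31. n11.hot = false  [f.pre > -8]
32. n11.idx = 3  [f.pre + B.tag - 18]
33. n0.depth = true  [S₁.depth == false]
34. n0.hot = 19  [D.key + 21]

19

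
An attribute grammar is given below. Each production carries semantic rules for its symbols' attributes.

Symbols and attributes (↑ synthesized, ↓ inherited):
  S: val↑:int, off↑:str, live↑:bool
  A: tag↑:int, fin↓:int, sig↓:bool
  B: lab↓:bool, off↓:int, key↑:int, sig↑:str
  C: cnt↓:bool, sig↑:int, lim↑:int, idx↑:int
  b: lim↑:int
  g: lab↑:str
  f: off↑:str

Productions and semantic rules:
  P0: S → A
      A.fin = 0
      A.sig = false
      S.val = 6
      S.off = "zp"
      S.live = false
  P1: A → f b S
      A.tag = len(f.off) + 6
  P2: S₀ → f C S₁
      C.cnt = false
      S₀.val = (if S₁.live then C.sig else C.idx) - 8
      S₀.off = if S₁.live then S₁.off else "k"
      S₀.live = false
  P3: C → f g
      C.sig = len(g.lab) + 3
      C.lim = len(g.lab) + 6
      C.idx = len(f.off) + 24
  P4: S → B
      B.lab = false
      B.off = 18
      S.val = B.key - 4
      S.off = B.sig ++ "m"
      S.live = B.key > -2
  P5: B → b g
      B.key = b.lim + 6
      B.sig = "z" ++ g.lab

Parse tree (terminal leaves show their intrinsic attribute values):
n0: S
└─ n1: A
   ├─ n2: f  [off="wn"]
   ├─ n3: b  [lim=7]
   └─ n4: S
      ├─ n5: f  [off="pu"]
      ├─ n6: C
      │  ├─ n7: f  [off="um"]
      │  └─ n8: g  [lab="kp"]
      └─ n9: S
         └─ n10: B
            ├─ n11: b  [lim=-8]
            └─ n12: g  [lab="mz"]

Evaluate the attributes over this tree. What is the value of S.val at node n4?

1. n1.fin = 0  [0]
2. n1.sig = false  [false]
3. n2.off = "wn"  [terminal]
4. n3.lim = 7  [terminal]
5. n5.off = "pu"  [terminal]
6. n6.cnt = false  [false]
7. n7.off = "um"  [terminal]
8. n8.lab = "kp"  [terminal]
9. n6.sig = 5  [len(g.lab) + 3]
10. n6.lim = 8  [len(g.lab) + 6]
11. n6.idx = 26  [len(f.off) + 24]
12. n10.lab = false  [false]
13. n10.off = 18  [18]
14. n11.lim = -8  [terminal]
15. n12.lab = "mz"  [terminal]
16. n10.key = -2  [b.lim + 6]
17. n10.sig = "zmz"  ["z" ++ g.lab]
18. n9.val = -6  [B.key - 4]
19. n9.off = "zmzm"  [B.sig ++ "m"]
20. n9.live = false  [B.key > -2]
21. n4.val = 18  [(if S₁.live then C.sig else C.idx) - 8]
22. n4.off = "k"  [if S₁.live then S₁.off else "k"]
23. n4.live = false  [false]
24. n1.tag = 8  [len(f.off) + 6]
25. n0.val = 6  [6]
26. n0.off = "zp"  ["zp"]
27. n0.live = false  [false]

18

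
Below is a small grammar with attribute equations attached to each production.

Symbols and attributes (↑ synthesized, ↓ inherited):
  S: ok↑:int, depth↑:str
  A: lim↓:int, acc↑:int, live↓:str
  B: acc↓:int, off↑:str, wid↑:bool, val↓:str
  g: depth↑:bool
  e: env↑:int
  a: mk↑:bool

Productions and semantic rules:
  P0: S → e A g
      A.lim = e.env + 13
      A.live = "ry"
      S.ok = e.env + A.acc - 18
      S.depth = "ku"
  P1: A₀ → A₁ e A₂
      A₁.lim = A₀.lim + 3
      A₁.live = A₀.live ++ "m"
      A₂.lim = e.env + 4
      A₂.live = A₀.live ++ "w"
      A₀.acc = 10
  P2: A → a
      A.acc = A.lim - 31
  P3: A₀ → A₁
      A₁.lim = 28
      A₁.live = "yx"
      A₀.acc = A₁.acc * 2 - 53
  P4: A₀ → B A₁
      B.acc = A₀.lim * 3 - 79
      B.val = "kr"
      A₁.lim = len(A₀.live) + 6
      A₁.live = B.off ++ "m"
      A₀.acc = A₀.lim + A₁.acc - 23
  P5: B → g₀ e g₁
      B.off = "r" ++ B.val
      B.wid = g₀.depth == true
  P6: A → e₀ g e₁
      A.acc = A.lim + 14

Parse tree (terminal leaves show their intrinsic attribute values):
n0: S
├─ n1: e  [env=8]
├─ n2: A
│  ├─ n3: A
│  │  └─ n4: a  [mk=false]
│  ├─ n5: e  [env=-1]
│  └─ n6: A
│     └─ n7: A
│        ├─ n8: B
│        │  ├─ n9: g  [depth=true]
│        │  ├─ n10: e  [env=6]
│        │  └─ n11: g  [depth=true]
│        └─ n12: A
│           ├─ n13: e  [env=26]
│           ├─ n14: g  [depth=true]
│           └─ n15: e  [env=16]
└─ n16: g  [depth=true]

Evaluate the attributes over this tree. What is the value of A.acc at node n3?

-7

1. n1.env = 8  [terminal]
2. n2.lim = 21  [e.env + 13]
3. n2.live = "ry"  ["ry"]
4. n3.lim = 24  [A₀.lim + 3]
5. n3.live = "rym"  [A₀.live ++ "m"]
6. n4.mk = false  [terminal]
7. n3.acc = -7  [A.lim - 31]
8. n5.env = -1  [terminal]
9. n6.lim = 3  [e.env + 4]
10. n6.live = "ryw"  [A₀.live ++ "w"]
11. n7.lim = 28  [28]
12. n7.live = "yx"  ["yx"]
13. n8.acc = 5  [A₀.lim * 3 - 79]
14. n8.val = "kr"  ["kr"]
15. n9.depth = true  [terminal]
16. n10.env = 6  [terminal]
17. n11.depth = true  [terminal]
18. n8.off = "rkr"  ["r" ++ B.val]
19. n8.wid = true  [g₀.depth == true]
20. n12.lim = 8  [len(A₀.live) + 6]
21. n12.live = "rkrm"  [B.off ++ "m"]
22. n13.env = 26  [terminal]
23. n14.depth = true  [terminal]
24. n15.env = 16  [terminal]
25. n12.acc = 22  [A.lim + 14]
26. n7.acc = 27  [A₀.lim + A₁.acc - 23]
27. n6.acc = 1  [A₁.acc * 2 - 53]
28. n2.acc = 10  [10]
29. n16.depth = true  [terminal]
30. n0.ok = 0  [e.env + A.acc - 18]
31. n0.depth = "ku"  ["ku"]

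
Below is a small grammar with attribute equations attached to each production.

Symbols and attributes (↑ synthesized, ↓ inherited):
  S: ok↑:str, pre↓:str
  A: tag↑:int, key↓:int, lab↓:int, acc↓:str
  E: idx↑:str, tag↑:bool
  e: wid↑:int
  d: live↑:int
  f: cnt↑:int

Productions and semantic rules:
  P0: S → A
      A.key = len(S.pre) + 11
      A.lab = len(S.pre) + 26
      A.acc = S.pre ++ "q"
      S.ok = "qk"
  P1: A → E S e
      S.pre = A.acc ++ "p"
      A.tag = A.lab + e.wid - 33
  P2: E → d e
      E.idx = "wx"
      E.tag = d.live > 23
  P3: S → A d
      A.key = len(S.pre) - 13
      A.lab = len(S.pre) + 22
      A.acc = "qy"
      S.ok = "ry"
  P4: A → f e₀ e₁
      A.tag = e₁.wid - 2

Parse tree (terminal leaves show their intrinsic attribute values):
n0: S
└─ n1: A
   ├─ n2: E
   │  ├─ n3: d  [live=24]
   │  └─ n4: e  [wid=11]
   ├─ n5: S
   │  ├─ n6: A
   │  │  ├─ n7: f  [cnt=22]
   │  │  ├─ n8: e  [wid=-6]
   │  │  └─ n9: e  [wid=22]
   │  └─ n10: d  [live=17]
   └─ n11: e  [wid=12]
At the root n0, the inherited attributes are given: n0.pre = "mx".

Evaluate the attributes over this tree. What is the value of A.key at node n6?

1. n0.pre = "mx"  [given at root]
2. n1.key = 13  [len(S.pre) + 11]
3. n1.lab = 28  [len(S.pre) + 26]
4. n1.acc = "mxq"  [S.pre ++ "q"]
5. n3.live = 24  [terminal]
6. n4.wid = 11  [terminal]
7. n2.idx = "wx"  ["wx"]
8. n2.tag = true  [d.live > 23]
9. n5.pre = "mxqp"  [A.acc ++ "p"]
10. n6.key = -9  [len(S.pre) - 13]
11. n6.lab = 26  [len(S.pre) + 22]
12. n6.acc = "qy"  ["qy"]
13. n7.cnt = 22  [terminal]
14. n8.wid = -6  [terminal]
15. n9.wid = 22  [terminal]
16. n6.tag = 20  [e₁.wid - 2]
17. n10.live = 17  [terminal]
18. n5.ok = "ry"  ["ry"]
19. n11.wid = 12  [terminal]
20. n1.tag = 7  [A.lab + e.wid - 33]
21. n0.ok = "qk"  ["qk"]

-9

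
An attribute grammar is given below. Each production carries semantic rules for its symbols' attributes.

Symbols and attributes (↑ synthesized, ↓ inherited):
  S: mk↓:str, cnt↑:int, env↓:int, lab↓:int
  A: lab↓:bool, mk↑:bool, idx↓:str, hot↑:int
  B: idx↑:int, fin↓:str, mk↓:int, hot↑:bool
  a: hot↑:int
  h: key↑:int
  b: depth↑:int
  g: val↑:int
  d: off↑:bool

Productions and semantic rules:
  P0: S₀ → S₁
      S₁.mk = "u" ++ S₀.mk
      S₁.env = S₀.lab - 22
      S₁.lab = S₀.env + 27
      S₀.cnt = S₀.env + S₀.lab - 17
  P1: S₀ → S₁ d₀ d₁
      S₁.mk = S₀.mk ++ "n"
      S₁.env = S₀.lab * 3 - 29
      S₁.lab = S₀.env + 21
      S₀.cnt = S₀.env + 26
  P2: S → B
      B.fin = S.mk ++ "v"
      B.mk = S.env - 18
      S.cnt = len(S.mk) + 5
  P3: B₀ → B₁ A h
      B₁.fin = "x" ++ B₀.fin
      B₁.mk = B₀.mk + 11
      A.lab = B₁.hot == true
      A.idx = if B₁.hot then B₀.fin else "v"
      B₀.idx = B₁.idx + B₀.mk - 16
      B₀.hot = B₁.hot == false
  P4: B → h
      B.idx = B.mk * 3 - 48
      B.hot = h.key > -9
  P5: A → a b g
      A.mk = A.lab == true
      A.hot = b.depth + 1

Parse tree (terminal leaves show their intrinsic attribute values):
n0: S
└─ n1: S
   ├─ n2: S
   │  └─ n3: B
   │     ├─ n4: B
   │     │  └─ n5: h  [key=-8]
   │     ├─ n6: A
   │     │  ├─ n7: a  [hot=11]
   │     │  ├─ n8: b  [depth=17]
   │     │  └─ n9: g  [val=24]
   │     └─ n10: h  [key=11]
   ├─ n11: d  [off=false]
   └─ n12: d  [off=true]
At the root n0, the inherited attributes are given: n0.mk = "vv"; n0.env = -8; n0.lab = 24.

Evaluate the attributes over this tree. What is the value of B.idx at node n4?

1. n0.mk = "vv"  [given at root]
2. n0.env = -8  [given at root]
3. n0.lab = 24  [given at root]
4. n1.mk = "uvv"  ["u" ++ S₀.mk]
5. n1.env = 2  [S₀.lab - 22]
6. n1.lab = 19  [S₀.env + 27]
7. n2.mk = "uvvn"  [S₀.mk ++ "n"]
8. n2.env = 28  [S₀.lab * 3 - 29]
9. n2.lab = 23  [S₀.env + 21]
10. n3.fin = "uvvnv"  [S.mk ++ "v"]
11. n3.mk = 10  [S.env - 18]
12. n4.fin = "xuvvnv"  ["x" ++ B₀.fin]
13. n4.mk = 21  [B₀.mk + 11]
14. n5.key = -8  [terminal]
15. n4.idx = 15  [B.mk * 3 - 48]
16. n4.hot = true  [h.key > -9]
17. n6.lab = true  [B₁.hot == true]
18. n6.idx = "uvvnv"  [if B₁.hot then B₀.fin else "v"]
19. n7.hot = 11  [terminal]
20. n8.depth = 17  [terminal]
21. n9.val = 24  [terminal]
22. n6.mk = true  [A.lab == true]
23. n6.hot = 18  [b.depth + 1]
24. n10.key = 11  [terminal]
25. n3.idx = 9  [B₁.idx + B₀.mk - 16]
26. n3.hot = false  [B₁.hot == false]
27. n2.cnt = 9  [len(S.mk) + 5]
28. n11.off = false  [terminal]
29. n12.off = true  [terminal]
30. n1.cnt = 28  [S₀.env + 26]
31. n0.cnt = -1  [S₀.env + S₀.lab - 17]

15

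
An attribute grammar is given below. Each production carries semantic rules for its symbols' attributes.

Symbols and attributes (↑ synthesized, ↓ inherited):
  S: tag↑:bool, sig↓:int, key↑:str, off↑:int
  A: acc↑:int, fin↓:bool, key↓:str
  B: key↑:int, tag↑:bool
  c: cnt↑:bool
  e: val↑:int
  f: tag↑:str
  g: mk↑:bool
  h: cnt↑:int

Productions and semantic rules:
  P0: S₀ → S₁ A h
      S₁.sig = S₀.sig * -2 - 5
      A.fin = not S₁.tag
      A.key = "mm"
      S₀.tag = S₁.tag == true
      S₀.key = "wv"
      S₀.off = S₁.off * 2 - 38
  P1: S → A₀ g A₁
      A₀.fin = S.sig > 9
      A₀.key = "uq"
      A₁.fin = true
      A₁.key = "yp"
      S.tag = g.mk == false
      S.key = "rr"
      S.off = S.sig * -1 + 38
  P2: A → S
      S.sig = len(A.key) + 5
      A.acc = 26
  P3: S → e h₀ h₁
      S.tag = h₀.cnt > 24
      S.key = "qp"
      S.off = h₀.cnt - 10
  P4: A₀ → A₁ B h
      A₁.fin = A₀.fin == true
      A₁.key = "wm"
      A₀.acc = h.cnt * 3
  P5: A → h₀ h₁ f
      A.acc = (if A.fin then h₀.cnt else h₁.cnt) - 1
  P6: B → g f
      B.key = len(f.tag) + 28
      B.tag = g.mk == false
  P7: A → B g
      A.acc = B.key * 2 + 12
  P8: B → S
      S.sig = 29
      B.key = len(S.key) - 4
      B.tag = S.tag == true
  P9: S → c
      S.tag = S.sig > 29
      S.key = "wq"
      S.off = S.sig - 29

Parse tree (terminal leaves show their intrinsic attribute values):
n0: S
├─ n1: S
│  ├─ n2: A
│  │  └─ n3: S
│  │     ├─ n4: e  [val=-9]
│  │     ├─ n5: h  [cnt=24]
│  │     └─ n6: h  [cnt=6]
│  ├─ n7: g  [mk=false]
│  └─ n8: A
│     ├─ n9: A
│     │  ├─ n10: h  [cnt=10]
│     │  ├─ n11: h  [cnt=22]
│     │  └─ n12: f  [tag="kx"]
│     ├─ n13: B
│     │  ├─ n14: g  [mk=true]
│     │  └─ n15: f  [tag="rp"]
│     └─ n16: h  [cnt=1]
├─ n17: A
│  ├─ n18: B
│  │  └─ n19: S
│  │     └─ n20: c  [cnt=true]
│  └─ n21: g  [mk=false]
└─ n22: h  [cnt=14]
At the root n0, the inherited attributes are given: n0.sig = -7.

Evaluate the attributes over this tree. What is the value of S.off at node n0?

1. n0.sig = -7  [given at root]
2. n1.sig = 9  [S₀.sig * -2 - 5]
3. n2.fin = false  [S.sig > 9]
4. n2.key = "uq"  ["uq"]
5. n3.sig = 7  [len(A.key) + 5]
6. n4.val = -9  [terminal]
7. n5.cnt = 24  [terminal]
8. n6.cnt = 6  [terminal]
9. n3.tag = false  [h₀.cnt > 24]
10. n3.key = "qp"  ["qp"]
11. n3.off = 14  [h₀.cnt - 10]
12. n2.acc = 26  [26]
13. n7.mk = false  [terminal]
14. n8.fin = true  [true]
15. n8.key = "yp"  ["yp"]
16. n9.fin = true  [A₀.fin == true]
17. n9.key = "wm"  ["wm"]
18. n10.cnt = 10  [terminal]
19. n11.cnt = 22  [terminal]
20. n12.tag = "kx"  [terminal]
21. n9.acc = 9  [(if A.fin then h₀.cnt else h₁.cnt) - 1]
22. n14.mk = true  [terminal]
23. n15.tag = "rp"  [terminal]
24. n13.key = 30  [len(f.tag) + 28]
25. n13.tag = false  [g.mk == false]
26. n16.cnt = 1  [terminal]
27. n8.acc = 3  [h.cnt * 3]
28. n1.tag = true  [g.mk == false]
29. n1.key = "rr"  ["rr"]
30. n1.off = 29  [S.sig * -1 + 38]
31. n17.fin = false  [not S₁.tag]
32. n17.key = "mm"  ["mm"]
33. n19.sig = 29  [29]
34. n20.cnt = true  [terminal]
35. n19.tag = false  [S.sig > 29]
36. n19.key = "wq"  ["wq"]
37. n19.off = 0  [S.sig - 29]
38. n18.key = -2  [len(S.key) - 4]
39. n18.tag = false  [S.tag == true]
40. n21.mk = false  [terminal]
41. n17.acc = 8  [B.key * 2 + 12]
42. n22.cnt = 14  [terminal]
43. n0.tag = true  [S₁.tag == true]
44. n0.key = "wv"  ["wv"]
45. n0.off = 20  [S₁.off * 2 - 38]

20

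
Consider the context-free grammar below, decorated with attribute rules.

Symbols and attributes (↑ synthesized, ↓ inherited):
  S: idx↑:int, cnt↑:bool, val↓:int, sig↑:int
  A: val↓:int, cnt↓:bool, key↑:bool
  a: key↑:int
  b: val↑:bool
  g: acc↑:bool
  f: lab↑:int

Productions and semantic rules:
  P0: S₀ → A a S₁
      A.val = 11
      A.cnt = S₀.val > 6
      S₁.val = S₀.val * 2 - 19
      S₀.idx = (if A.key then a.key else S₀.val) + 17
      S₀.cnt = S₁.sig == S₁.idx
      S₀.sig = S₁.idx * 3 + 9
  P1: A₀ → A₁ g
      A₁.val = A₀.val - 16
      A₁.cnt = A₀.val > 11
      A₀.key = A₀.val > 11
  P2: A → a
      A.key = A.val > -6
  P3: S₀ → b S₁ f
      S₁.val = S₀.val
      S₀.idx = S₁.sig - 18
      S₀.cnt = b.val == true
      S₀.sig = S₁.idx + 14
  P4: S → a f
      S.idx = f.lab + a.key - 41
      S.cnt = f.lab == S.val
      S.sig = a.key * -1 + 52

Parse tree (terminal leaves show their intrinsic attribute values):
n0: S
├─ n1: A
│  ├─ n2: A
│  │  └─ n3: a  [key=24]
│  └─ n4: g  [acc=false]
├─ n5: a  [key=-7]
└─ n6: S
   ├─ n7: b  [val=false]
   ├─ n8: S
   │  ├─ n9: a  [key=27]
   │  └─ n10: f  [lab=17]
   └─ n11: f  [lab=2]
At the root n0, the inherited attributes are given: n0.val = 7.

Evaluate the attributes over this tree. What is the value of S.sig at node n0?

1. n0.val = 7  [given at root]
2. n1.val = 11  [11]
3. n1.cnt = true  [S₀.val > 6]
4. n2.val = -5  [A₀.val - 16]
5. n2.cnt = false  [A₀.val > 11]
6. n3.key = 24  [terminal]
7. n2.key = true  [A.val > -6]
8. n4.acc = false  [terminal]
9. n1.key = false  [A₀.val > 11]
10. n5.key = -7  [terminal]
11. n6.val = -5  [S₀.val * 2 - 19]
12. n7.val = false  [terminal]
13. n8.val = -5  [S₀.val]
14. n9.key = 27  [terminal]
15. n10.lab = 17  [terminal]
16. n8.idx = 3  [f.lab + a.key - 41]
17. n8.cnt = false  [f.lab == S.val]
18. n8.sig = 25  [a.key * -1 + 52]
19. n11.lab = 2  [terminal]
20. n6.idx = 7  [S₁.sig - 18]
21. n6.cnt = false  [b.val == true]
22. n6.sig = 17  [S₁.idx + 14]
23. n0.idx = 24  [(if A.key then a.key else S₀.val) + 17]
24. n0.cnt = false  [S₁.sig == S₁.idx]
25. n0.sig = 30  [S₁.idx * 3 + 9]

30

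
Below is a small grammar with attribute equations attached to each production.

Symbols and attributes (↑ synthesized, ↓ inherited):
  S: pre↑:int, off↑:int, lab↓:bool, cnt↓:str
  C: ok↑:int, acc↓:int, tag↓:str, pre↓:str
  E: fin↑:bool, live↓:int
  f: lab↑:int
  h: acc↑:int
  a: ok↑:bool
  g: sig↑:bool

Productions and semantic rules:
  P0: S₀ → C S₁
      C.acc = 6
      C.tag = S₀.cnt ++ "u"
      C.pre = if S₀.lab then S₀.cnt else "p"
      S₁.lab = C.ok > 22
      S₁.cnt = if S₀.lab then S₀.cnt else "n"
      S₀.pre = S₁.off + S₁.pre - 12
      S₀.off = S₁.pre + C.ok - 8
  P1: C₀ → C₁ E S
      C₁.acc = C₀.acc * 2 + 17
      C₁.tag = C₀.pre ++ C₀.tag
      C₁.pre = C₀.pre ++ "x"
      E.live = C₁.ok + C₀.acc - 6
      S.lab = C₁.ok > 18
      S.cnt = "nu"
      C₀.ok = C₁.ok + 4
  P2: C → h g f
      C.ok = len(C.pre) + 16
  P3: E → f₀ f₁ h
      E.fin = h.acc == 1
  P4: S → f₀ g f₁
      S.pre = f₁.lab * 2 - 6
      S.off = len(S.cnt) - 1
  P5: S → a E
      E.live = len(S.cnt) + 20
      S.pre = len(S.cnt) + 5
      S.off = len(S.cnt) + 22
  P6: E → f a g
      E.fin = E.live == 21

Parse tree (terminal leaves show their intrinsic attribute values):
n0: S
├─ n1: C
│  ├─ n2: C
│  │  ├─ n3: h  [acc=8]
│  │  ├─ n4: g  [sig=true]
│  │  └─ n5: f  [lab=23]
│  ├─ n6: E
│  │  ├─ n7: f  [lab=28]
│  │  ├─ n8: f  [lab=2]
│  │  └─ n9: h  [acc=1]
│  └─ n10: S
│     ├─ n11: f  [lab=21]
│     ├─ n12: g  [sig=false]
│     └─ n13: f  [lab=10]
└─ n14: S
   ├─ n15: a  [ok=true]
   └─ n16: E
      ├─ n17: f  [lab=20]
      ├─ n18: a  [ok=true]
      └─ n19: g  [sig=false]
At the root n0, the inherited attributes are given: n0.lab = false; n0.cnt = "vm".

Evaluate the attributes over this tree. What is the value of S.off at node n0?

1. n0.lab = false  [given at root]
2. n0.cnt = "vm"  [given at root]
3. n1.acc = 6  [6]
4. n1.tag = "vmu"  [S₀.cnt ++ "u"]
5. n1.pre = "p"  [if S₀.lab then S₀.cnt else "p"]
6. n2.acc = 29  [C₀.acc * 2 + 17]
7. n2.tag = "pvmu"  [C₀.pre ++ C₀.tag]
8. n2.pre = "px"  [C₀.pre ++ "x"]
9. n3.acc = 8  [terminal]
10. n4.sig = true  [terminal]
11. n5.lab = 23  [terminal]
12. n2.ok = 18  [len(C.pre) + 16]
13. n6.live = 18  [C₁.ok + C₀.acc - 6]
14. n7.lab = 28  [terminal]
15. n8.lab = 2  [terminal]
16. n9.acc = 1  [terminal]
17. n6.fin = true  [h.acc == 1]
18. n10.lab = false  [C₁.ok > 18]
19. n10.cnt = "nu"  ["nu"]
20. n11.lab = 21  [terminal]
21. n12.sig = false  [terminal]
22. n13.lab = 10  [terminal]
23. n10.pre = 14  [f₁.lab * 2 - 6]
24. n10.off = 1  [len(S.cnt) - 1]
25. n1.ok = 22  [C₁.ok + 4]
26. n14.lab = false  [C.ok > 22]
27. n14.cnt = "n"  [if S₀.lab then S₀.cnt else "n"]
28. n15.ok = true  [terminal]
29. n16.live = 21  [len(S.cnt) + 20]
30. n17.lab = 20  [terminal]
31. n18.ok = true  [terminal]
32. n19.sig = false  [terminal]
33. n16.fin = true  [E.live == 21]
34. n14.pre = 6  [len(S.cnt) + 5]
35. n14.off = 23  [len(S.cnt) + 22]
36. n0.pre = 17  [S₁.off + S₁.pre - 12]
37. n0.off = 20  [S₁.pre + C.ok - 8]

20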